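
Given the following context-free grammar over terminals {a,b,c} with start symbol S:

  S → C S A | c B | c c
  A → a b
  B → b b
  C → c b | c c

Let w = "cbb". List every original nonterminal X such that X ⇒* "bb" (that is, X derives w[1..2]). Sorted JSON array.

CNF form of G:
  S -> C X3 | T2 B | T2 T2
  A -> T0 T1
  B -> T1 T1
  C -> T2 T1 | T2 T2
  T0 -> a
  T1 -> b
  T2 -> c
  X3 -> S A

CYK fill — only the sub-triangle for w[1..2]:
  T[1,1] 'b' = {T1}  orig:{}
  T[2,2] 'b' = {T1}  orig:{}
  T[1,2] 'bb' = {B}

Original NTs in T[1,2] deriving "bb": ["B"]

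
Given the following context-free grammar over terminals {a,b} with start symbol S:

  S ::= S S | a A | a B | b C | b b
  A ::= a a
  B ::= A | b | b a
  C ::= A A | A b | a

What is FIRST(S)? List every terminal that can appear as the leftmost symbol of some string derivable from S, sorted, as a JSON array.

FIRST iteration:
[1]
  A via A→a a: +{a}
  B via B→A: +{a}
  B via B→b: +{b}
  C via C→A A: +{a}
  S via S→a A: +{a}
  S via S→b C: +{b}
  S: {a,b}  A: {a}  B: {a,b}  C: {a}
[2] (no change)
  S: {a,b}  A: {a}  B: {a,b}  C: {a}

FIRST(S) = ["a", "b"]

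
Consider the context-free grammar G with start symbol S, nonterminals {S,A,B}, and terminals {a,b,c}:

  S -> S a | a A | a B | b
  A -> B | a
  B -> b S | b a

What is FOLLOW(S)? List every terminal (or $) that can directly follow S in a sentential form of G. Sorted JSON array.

FIRST iteration:
iter 1:
  A via A→a: +{a}
  B via B→b S: +{b}
  S via S→a A: +{a}
  S via S→b: +{b}
  FIRST[S]={a,b}  FIRST[A]={a}  FIRST[B]={b}
iter 2:
  A via A→B: +{b}
  FIRST[S]={a,b}  FIRST[A]={a,b}  FIRST[B]={b}
iter 3: — fixpoint
  FIRST[S]={a,b}  FIRST[A]={a,b}  FIRST[B]={b}

FOLLOW iteration:
seed FOLLOW(S) with $
pass 1:
  S→S a: FOLLOW(S) ⊇ FIRST(a) = {a}; new: +{a}
  S→a A: FOLLOW(A) ⊇ FOLLOW(S) ⊇ {$,a}; new: +{$,a}
  S→a B: FOLLOW(B) ⊇ FOLLOW(S) ⊇ {$,a}; new: +{$,a}
  FOLLOW[S]={$,a}  FOLLOW[A]={$,a}  FOLLOW[B]={$,a}
pass 2: done
  FOLLOW[S]={$,a}  FOLLOW[A]={$,a}  FOLLOW[B]={$,a}

FOLLOW(S) = ["$", "a"]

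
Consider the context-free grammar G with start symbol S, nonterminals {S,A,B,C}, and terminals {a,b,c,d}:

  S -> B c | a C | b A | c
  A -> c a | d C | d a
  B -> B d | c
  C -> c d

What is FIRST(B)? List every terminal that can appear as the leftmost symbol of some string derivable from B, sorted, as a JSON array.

Compute FIRST by fixpoint:
[1]
  A via A→c a: +{c}
  A via A→d C: +{d}
  B via B→c: +{c}
  C via C→c d: +{c}
  S via S→B c: +{c}
  S via S→a C: +{a}
  S via S→b A: +{b}
  FIRST[S]={a,b,c}  FIRST[A]={c,d}  FIRST[B]={c}  FIRST[C]={c}
[2] (stable)
  FIRST[S]={a,b,c}  FIRST[A]={c,d}  FIRST[B]={c}  FIRST[C]={c}

FIRST(B) = ["c"]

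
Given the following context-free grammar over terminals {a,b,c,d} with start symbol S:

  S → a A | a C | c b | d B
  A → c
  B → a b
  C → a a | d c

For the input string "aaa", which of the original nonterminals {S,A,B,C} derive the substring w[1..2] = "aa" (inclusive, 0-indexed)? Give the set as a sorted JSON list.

CNF form of G:
  S -> T0 A | T0 C | T2 B | T3 T1
  A -> c
  B -> T0 T1
  C -> T0 T0 | T2 T3
  T0 -> a
  T1 -> b
  T2 -> d
  T3 -> c

CYK fill (cells [i..j] with 1 ≤ i ≤ j ≤ 2 only):
  T[1,1] 'a' = {T0}  orig:{}
  T[2,2] 'a' = {T0}  orig:{}
  T[1,2] 'aa' = {C}

Original NTs in T[1,2] deriving "aa": ["C"]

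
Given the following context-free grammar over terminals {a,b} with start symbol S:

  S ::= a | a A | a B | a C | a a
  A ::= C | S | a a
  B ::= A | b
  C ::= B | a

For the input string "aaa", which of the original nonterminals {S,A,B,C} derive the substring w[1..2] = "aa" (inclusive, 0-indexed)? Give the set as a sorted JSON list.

CNF form of G:
  S -> T0 A | T0 B | T0 C | T0 T0 | a
  A -> T0 A | T0 B | T0 C | T0 T0 | a | b
  B -> T0 A | T0 B | T0 C | T0 T0 | a | b
  C -> T0 A | T0 B | T0 C | T0 T0 | a | b
  T0 -> a

CYK table (by increasing span), restricted to cells inside w[1..2]:
  T[1,1] 'a' = {A,B,C,S,T0}  orig:{A,B,C,S}
  T[2,2] 'a' = {A,B,C,S,T0}  orig:{A,B,C,S}
  T[1,2] 'aa' = {A,B,C,S}

Original NTs in T[1,2] deriving "aa": ["A", "B", "C", "S"]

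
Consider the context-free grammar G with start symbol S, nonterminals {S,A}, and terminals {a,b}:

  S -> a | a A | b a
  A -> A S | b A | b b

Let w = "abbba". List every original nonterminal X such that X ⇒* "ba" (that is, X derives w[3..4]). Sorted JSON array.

CNF form of G:
  S -> T0 T1 | T1 A | a
  A -> A S | T0 A | T0 T0
  T0 -> b
  T1 -> a

Fill CYK table bottom-up — only the sub-triangle for w[3..4]:
  [3..3]={T0}  "b"  orig:{}
  [4..4]={S,T1}  "a"  orig:{S}
  [3..4]={S}  "ba"

Original NTs in T[3,4] deriving "ba": ["S"]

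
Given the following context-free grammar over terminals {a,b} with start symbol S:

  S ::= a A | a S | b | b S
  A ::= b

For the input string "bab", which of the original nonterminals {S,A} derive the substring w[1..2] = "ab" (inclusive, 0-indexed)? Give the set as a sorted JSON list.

CNF form of G:
  S -> T0 A | T0 S | T1 S | b
  A -> b
  T0 -> a
  T1 -> b

CYK fill, restricted to cells inside w[1..2]:
  cell(1,1) a: {T0}  orig:{}
  cell(2,2) b: {A,S,T1}  orig:{A,S}
  cell(1,2) ab: {S}

Original NTs in T[1,2] deriving "ab": ["S"]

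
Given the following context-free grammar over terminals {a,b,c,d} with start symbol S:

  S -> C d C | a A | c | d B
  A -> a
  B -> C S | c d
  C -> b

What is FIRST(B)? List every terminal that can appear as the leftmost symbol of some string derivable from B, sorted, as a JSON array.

Compute FIRST by fixpoint:
iter 1:
  A via A→a: +{a}
  B via B→c d: +{c}
  C via C→b: +{b}
  S via S→C d C: +{b}
  S via S→a A: +{a}
  S via S→c: +{c}
  S via S→d B: +{d}
  FIRST(S)={a,b,c,d}  FIRST(A)={a}  FIRST(B)={c}  FIRST(C)={b}
iter 2:
  B via B→C S: +{b}
  FIRST(S)={a,b,c,d}  FIRST(A)={a}  FIRST(B)={b,c}  FIRST(C)={b}
iter 3: done
  FIRST(S)={a,b,c,d}  FIRST(A)={a}  FIRST(B)={b,c}  FIRST(C)={b}

FIRST(B) = ["b", "c"]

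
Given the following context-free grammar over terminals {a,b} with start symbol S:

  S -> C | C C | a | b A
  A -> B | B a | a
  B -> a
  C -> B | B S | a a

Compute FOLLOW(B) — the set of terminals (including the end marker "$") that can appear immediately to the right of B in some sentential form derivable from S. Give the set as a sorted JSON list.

Compute FIRST by fixpoint:
iter 1:
  A via A→a: +{a}
  B via B→a: +{a}
  C via C→B: +{a}
  S via S→C: +{a}
  S via S→b A: +{b}
  FIRST(S)={a,b}  FIRST(A)={a}  FIRST(B)={a}  FIRST(C)={a}
iter 2: (no change)
  FIRST(S)={a,b}  FIRST(A)={a}  FIRST(B)={a}  FIRST(C)={a}

FOLLOW sets:
initialize: $ ∈ FOLLOW(S)
round 1:
  A→B a: FOLLOW(B) ⊇ FIRST(a) = {a}; new: +{a}
  C→B S: FOLLOW(B) ⊇ FIRST(S) = {a,b}; new: +{b}
  S→C: FOLLOW(C) ⊇ FOLLOW(S) ⊇ {$}; new: +{$}
  S→C C: FOLLOW(C) ⊇ FIRST(C) = {a}; new: +{a}
  S→b A: FOLLOW(A) ⊇ FOLLOW(S) ⊇ {$}; new: +{$}
  FOLLOW[S]={$}  FOLLOW[A]={$}  FOLLOW[B]={a,b}  FOLLOW[C]={$,a}
round 2:
  A→B: FOLLOW(B) ⊇ FOLLOW(A) ⊇ {$}; new: +{$}
  C→B S: FOLLOW(S) ⊇ FOLLOW(C) ⊇ {$,a}; new: +{a}
  S→b A: FOLLOW(A) ⊇ FOLLOW(S) ⊇ {$,a}; new: +{a}
  FOLLOW[S]={$,a}  FOLLOW[A]={$,a}  FOLLOW[B]={$,a,b}  FOLLOW[C]={$,a}
round 3: done
  FOLLOW[S]={$,a}  FOLLOW[A]={$,a}  FOLLOW[B]={$,a,b}  FOLLOW[C]={$,a}

FOLLOW(B) = ["$", "a", "b"]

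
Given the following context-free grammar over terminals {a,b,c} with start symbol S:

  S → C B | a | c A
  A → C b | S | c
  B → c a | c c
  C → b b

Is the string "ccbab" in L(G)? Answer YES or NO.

Convert to CNF:
  S -> C B | T1 A | a
  A -> C B | C T0 | T1 A | a | c
  B -> T1 T1 | T1 T2
  C -> T0 T0
  T0 -> b
  T1 -> c
  T2 -> a

CYK fill:
  T[0,0] 'c' = {A,T1}  orig:{A}
  T[1,1] 'c' = {A,T1}  orig:{A}
  T[2,2] 'b' = {T0}  orig:{}
  T[3,3] 'a' = {A,S,T2}  orig:{A,S}
  T[4,4] 'b' = {T0}  orig:{}
  T[0,1] 'cc' = {A,B,S}
  T[1,2] 'cb' = ∅
  T[2,3] 'ba' = ∅
  T[3,4] 'ab' = ∅
  T[0,2] 'ccb' = ∅
  T[1,3] 'cba' = ∅
  T[2,4] 'bab' = ∅
  T[0,3] 'ccba' = ∅
  T[1,4] 'cbab' = ∅
  T[0,4] 'ccbab' = ∅

S ∉ T[0,4] ⇒ NO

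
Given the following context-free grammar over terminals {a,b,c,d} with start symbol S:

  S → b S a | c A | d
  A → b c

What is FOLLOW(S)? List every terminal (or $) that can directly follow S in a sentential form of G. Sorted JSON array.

FIRST sets, iterate to fixpoint:
[1]
  A via A→b c: +{b}
  S via S→b S a: +{b}
  S via S→c A: +{c}
  S via S→d: +{d}
  FIRST[S]={b,c,d}  FIRST[A]={b}
[2] done
  FIRST[S]={b,c,d}  FIRST[A]={b}

Compute FOLLOW by fixpoint:
seed FOLLOW(S) with $
round 1:
  S→b S a: FOLLOW(S) ⊇ FIRST(a) = {a}; new: +{a}
  S→c A: FOLLOW(A) ⊇ FOLLOW(S) ⊇ {$,a}; new: +{$,a}
  FOLLOW(S)={$,a}  FOLLOW(A)={$,a}
round 2: — fixpoint
  FOLLOW(S)={$,a}  FOLLOW(A)={$,a}

FOLLOW(S) = ["$", "a"]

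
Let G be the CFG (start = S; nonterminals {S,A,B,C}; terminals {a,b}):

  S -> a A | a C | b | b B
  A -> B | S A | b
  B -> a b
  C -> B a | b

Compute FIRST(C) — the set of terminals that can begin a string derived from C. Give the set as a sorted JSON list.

FIRST iteration:
round 1:
  A via A→b: +{b}
  B via B→a b: +{a}
  C via C→B a: +{a}
  C via C→b: +{b}
  S via S→a A: +{a}
  S via S→b: +{b}
  S: {a,b}  A: {b}  B: {a}  C: {a,b}
round 2:
  A via A→B: +{a}
  S: {a,b}  A: {a,b}  B: {a}  C: {a,b}
round 3: done
  S: {a,b}  A: {a,b}  B: {a}  C: {a,b}

FIRST(C) = ["a", "b"]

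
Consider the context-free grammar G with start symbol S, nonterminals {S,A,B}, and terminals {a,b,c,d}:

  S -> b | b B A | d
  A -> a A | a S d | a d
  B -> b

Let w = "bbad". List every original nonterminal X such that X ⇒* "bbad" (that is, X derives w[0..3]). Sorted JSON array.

CNF form of G:
  S -> T2 X4 | b | d
  A -> T0 A | T0 T1 | T0 X3
  B -> b
  T0 -> a
  T1 -> d
  T2 -> b
  X3 -> S T1
  X4 -> B A

CYK fill, restricted to cells inside w[0..3]:
  [0..0]={B,S,T2}  "b"  orig:{B,S}
  [1..1]={B,S,T2}  "b"  orig:{B,S}
  [2..2]={T0}  "a"  orig:{}
  [3..3]={S,T1}  "d"  orig:{S}
  [0..1]=∅  "bb"
  [1..2]=∅  "ba"
  [2..3]={A}  "ad"
  [0..2]=∅  "bba"
  [1..3]={X4}  "bad"  orig:{}
  [0..3]={S}  "bbad"

Original NTs in T[0,3] deriving "bbad": ["S"]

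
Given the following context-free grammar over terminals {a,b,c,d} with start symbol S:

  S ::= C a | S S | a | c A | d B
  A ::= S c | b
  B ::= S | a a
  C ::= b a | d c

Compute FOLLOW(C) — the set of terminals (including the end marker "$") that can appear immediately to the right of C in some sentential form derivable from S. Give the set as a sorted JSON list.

Compute FIRST by fixpoint:
iter 1:
  A via A→b: +{b}
  B via B→a a: +{a}
  C via C→b a: +{b}
  C via C→d c: +{d}
  S via S→C a: +{b,d}
  S via S→a: +{a}
  S via S→c A: +{c}
  S: {a,b,c,d}  A: {b}  B: {a}  C: {b,d}
iter 2:
  A via A→S c: +{a,c,d}
  B via B→S: +{b,c,d}
  S: {a,b,c,d}  A: {a,b,c,d}  B: {a,b,c,d}  C: {b,d}
iter 3: (stable)
  S: {a,b,c,d}  A: {a,b,c,d}  B: {a,b,c,d}  C: {b,d}

Compute FOLLOW by fixpoint:
initialize: $ ∈ FOLLOW(S)
iter 1:
  A→S c: FOLLOW(S) ⊇ FIRST(c) = {c}; new: +{c}
  S→C a: FOLLOW(C) ⊇ FIRST(a) = {a}; new: +{a}
  S→S S: FOLLOW(S) ⊇ FIRST(S) = {a,b,c,d}; new: +{a,b,d}
  S→c A: FOLLOW(A) ⊇ FOLLOW(S) ⊇ {$,a,b,c,d}; new: +{$,a,b,c,d}
  S→d B: FOLLOW(B) ⊇ FOLLOW(S) ⊇ {$,a,b,c,d}; new: +{$,a,b,c,d}
  FOLLOW[S]={$,a,b,c,d}  FOLLOW[A]={$,a,b,c,d}  FOLLOW[B]={$,a,b,c,d}  FOLLOW[C]={a}
iter 2: (stable)
  FOLLOW[S]={$,a,b,c,d}  FOLLOW[A]={$,a,b,c,d}  FOLLOW[B]={$,a,b,c,d}  FOLLOW[C]={a}

FOLLOW(C) = ["a"]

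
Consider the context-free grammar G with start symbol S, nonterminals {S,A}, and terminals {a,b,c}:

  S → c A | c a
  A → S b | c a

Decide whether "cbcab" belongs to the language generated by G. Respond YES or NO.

Convert to CNF:
  S -> T1 A | T1 T2
  A -> S T0 | T1 T2
  T0 -> b
  T1 -> c
  T2 -> a

CYK table (by increasing span):
  cell(0,0) c: {T1}  orig:{}
  cell(1,1) b: {T0}  orig:{}
  cell(2,2) c: {T1}  orig:{}
  cell(3,3) a: {T2}  orig:{}
  cell(4,4) b: {T0}  orig:{}
  cell(0,1) cb: ∅
  cell(1,2) bc: ∅
  cell(2,3) ca: {A,S}
  cell(3,4) ab: ∅
  cell(0,2) cbc: ∅
  cell(1,3) bca: ∅
  cell(2,4) cab: {A}
  cell(0,3) cbca: ∅
  cell(1,4) bcab: ∅
  cell(0,4) cbcab: ∅

S ∉ T[0,4] ⇒ NO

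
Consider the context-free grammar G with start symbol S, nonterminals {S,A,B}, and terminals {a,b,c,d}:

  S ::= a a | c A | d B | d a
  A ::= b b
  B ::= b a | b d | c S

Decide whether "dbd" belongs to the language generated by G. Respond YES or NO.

Convert to CNF:
  S -> T1 T1 | T2 B | T2 T1 | T3 A
  A -> T0 T0
  B -> T0 T1 | T0 T2 | T3 S
  T0 -> b
  T1 -> a
  T2 -> d
  T3 -> c

CYK table (by increasing span):
  cell(0,0) d: {T2}  orig:{}
  cell(1,1) b: {T0}  orig:{}
  cell(2,2) d: {T2}  orig:{}
  cell(0,1) db: ∅
  cell(1,2) bd: {B}
  cell(0,2) dbd: {S}

S ∈ T[0,2] ⇒ YES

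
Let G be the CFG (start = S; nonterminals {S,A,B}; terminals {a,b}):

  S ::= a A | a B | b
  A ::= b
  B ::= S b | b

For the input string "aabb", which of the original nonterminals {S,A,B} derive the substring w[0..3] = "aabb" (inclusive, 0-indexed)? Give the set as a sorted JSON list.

Convert to CNF:
  S -> T1 A | T1 B | b
  A -> b
  B -> S T0 | b
  T0 -> b
  T1 -> a

CYK table (by increasing span) (cells [i..j] with 0 ≤ i ≤ j ≤ 3 only):
  T[0,0] 'a' = {T1}  orig:{}
  T[1,1] 'a' = {T1}  orig:{}
  T[2,2] 'b' = {A,B,S,T0}  orig:{A,B,S}
  T[3,3] 'b' = {A,B,S,T0}  orig:{A,B,S}
  T[0,1] 'aa' = ∅
  T[1,2] 'ab' = {S}
  T[2,3] 'bb' = {B}
  T[0,2] 'aab' = ∅
  T[1,3] 'abb' = {B,S}
  T[0,3] 'aabb' = {S}

Original NTs in T[0,3] deriving "aabb": ["S"]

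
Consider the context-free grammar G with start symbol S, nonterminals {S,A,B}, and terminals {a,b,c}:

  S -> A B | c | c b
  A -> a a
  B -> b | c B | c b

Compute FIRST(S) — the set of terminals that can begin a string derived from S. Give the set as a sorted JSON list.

FIRST sets, iterate to fixpoint:
pass 1:
  A via A→a a: +{a}
  B via B→b: +{b}
  B via B→c B: +{c}
  S via S→A B: +{a}
  S via S→c: +{c}
  S: {a,c}  A: {a}  B: {b,c}
pass 2: done
  S: {a,c}  A: {a}  B: {b,c}

FIRST(S) = ["a", "c"]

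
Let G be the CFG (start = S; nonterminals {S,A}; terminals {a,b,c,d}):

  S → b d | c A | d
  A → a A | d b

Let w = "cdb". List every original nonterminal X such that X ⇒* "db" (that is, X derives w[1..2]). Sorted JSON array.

Convert to CNF:
  S -> T2 T1 | T3 A | d
  A -> T0 A | T1 T2
  T0 -> a
  T1 -> d
  T2 -> b
  T3 -> c

CYK fill (cells [i..j] with 1 ≤ i ≤ j ≤ 2 only):
  cell(1,1) d: {S,T1}  orig:{S}
  cell(2,2) b: {T2}  orig:{}
  cell(1,2) db: {A}

Original NTs in T[1,2] deriving "db": ["A"]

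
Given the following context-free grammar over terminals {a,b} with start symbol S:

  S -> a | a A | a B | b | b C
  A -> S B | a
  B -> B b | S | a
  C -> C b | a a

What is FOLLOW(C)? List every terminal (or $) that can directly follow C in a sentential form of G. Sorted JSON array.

FIRST iteration:
round 1:
  A via A→a: +{a}
  B via B→a: +{a}
  C via C→a a: +{a}
  S via S→a: +{a}
  S via S→b: +{b}
  FIRST(S)={a,b}  FIRST(A)={a}  FIRST(B)={a}  FIRST(C)={a}
round 2:
  A via A→S B: +{b}
  B via B→S: +{b}
  FIRST(S)={a,b}  FIRST(A)={a,b}  FIRST(B)={a,b}  FIRST(C)={a}
round 3: (no change)
  FIRST(S)={a,b}  FIRST(A)={a,b}  FIRST(B)={a,b}  FIRST(C)={a}

FOLLOW sets:
FOLLOW(S) := {$}
[1]
  A→S B: FOLLOW(S) ⊇ FIRST(B) = {a,b}; new: +{a,b}
  B→B b: FOLLOW(B) ⊇ FIRST(b) = {b}; new: +{b}
  C→C b: FOLLOW(C) ⊇ FIRST(b) = {b}; new: +{b}
  S→a A: FOLLOW(A) ⊇ FOLLOW(S) ⊇ {$,a,b}; new: +{$,a,b}
  S→a B: FOLLOW(B) ⊇ FOLLOW(S) ⊇ {$,a,b}; new: +{$,a}
  S→b C: FOLLOW(C) ⊇ FOLLOW(S) ⊇ {$,a,b}; new: +{$,a}
  FOLLOW(S)={$,a,b}  FOLLOW(A)={$,a,b}  FOLLOW(B)={$,a,b}  FOLLOW(C)={$,a,b}
[2] (no change)
  FOLLOW(S)={$,a,b}  FOLLOW(A)={$,a,b}  FOLLOW(B)={$,a,b}  FOLLOW(C)={$,a,b}

FOLLOW(C) = ["$", "a", "b"]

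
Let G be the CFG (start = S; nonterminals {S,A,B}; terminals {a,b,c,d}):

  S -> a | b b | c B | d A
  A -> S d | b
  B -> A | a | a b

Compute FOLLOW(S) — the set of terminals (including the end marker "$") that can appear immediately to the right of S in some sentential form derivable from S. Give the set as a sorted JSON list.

FIRST iteration:
round 1:
  A via A→b: +{b}
  B via B→A: +{b}
  B via B→a: +{a}
  S via S→a: +{a}
  S via S→b b: +{b}
  S via S→c B: +{c}
  S via S→d A: +{d}
  FIRST[S]={a,b,c,d}  FIRST[A]={b}  FIRST[B]={a,b}
round 2:
  A via A→S d: +{a,c,d}
  B via B→A: +{c,d}
  FIRST[S]={a,b,c,d}  FIRST[A]={a,b,c,d}  FIRST[B]={a,b,c,d}
round 3: done
  FIRST[S]={a,b,c,d}  FIRST[A]={a,b,c,d}  FIRST[B]={a,b,c,d}

FOLLOW sets:
seed FOLLOW(S) with $
round 1:
  A→S d: FOLLOW(S) ⊇ FIRST(d) = {d}; new: +{d}
  S→c B: FOLLOW(B) ⊇ FOLLOW(S) ⊇ {$,d}; new: +{$,d}
  S→d A: FOLLOW(A) ⊇ FOLLOW(S) ⊇ {$,d}; new: +{$,d}
  FOLLOW(S)={$,d}  FOLLOW(A)={$,d}  FOLLOW(B)={$,d}
round 2: — fixpoint
  FOLLOW(S)={$,d}  FOLLOW(A)={$,d}  FOLLOW(B)={$,d}

FOLLOW(S) = ["$", "d"]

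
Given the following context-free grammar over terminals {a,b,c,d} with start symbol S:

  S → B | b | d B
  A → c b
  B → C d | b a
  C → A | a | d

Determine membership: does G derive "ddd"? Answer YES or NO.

Convert to CNF:
  S -> C T2 | T1 T3 | T2 B | b
  A -> T0 T1
  B -> C T2 | T1 T3
  C -> T0 T1 | a | d
  T0 -> c
  T1 -> b
  T2 -> d
  T3 -> a

CYK fill:
  T[0,0] 'd' = {C,T2}  orig:{C}
  T[1,1] 'd' = {C,T2}  orig:{C}
  T[2,2] 'd' = {C,T2}  orig:{C}
  T[0,1] 'dd' = {B,S}
  T[1,2] 'dd' = {B,S}
  T[0,2] 'ddd' = {S}

S ∈ T[0,2] ⇒ YES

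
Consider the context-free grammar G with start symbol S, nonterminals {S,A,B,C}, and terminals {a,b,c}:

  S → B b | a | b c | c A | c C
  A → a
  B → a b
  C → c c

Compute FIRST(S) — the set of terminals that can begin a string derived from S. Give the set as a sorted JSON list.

FIRST sets, iterate to fixpoint:
round 1:
  A via A→a: +{a}
  B via B→a b: +{a}
  C via C→c c: +{c}
  S via S→B b: +{a}
  S via S→b c: +{b}
  S via S→c A: +{c}
  FIRST[S]={a,b,c}  FIRST[A]={a}  FIRST[B]={a}  FIRST[C]={c}
round 2: done
  FIRST[S]={a,b,c}  FIRST[A]={a}  FIRST[B]={a}  FIRST[C]={c}

FIRST(S) = ["a", "b", "c"]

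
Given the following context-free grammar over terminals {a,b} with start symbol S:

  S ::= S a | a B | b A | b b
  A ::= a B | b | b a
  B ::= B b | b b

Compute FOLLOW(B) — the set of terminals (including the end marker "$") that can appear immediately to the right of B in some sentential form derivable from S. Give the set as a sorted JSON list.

Compute FIRST by fixpoint:
iter 1:
  A via A→a B: +{a}
  A via A→b: +{b}
  B via B→b b: +{b}
  S via S→a B: +{a}
  S via S→b A: +{b}
  FIRST(S)={a,b}  FIRST(A)={a,b}  FIRST(B)={b}
iter 2: (no change)
  FIRST(S)={a,b}  FIRST(A)={a,b}  FIRST(B)={b}

FOLLOW sets:
FOLLOW(S) := {$}
iter 1:
  B→B b: FOLLOW(B) ⊇ FIRST(b) = {b}; new: +{b}
  S→S a: FOLLOW(S) ⊇ FIRST(a) = {a}; new: +{a}
  S→a B: FOLLOW(B) ⊇ FOLLOW(S) ⊇ {$,a}; new: +{$,a}
  S→b A: FOLLOW(A) ⊇ FOLLOW(S) ⊇ {$,a}; new: +{$,a}
  S: {$,a}  A: {$,a}  B: {$,a,b}
iter 2: (no change)
  S: {$,a}  A: {$,a}  B: {$,a,b}

FOLLOW(B) = ["$", "a", "b"]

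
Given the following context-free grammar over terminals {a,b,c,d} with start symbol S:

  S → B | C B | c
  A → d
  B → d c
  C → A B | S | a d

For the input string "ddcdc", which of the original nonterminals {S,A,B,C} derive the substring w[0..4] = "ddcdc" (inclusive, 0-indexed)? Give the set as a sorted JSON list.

CNF form of G:
  S -> C B | T0 T1 | c
  A -> d
  B -> T0 T1
  C -> A B | C B | T0 T1 | T2 T0 | c
  T0 -> d
  T1 -> c
  T2 -> a

CYK table (by increasing span) — only the sub-triangle for w[0..4]:
  cell(0,0) d: {A,T0}  orig:{A}
  cell(1,1) d: {A,T0}  orig:{A}
  cell(2,2) c: {C,S,T1}  orig:{C,S}
  cell(3,3) d: {A,T0}  orig:{A}
  cell(4,4) c: {C,S,T1}  orig:{C,S}
  cell(0,1) dd: ∅
  cell(1,2) dc: {B,C,S}
  cell(2,3) cd: ∅
  cell(3,4) dc: {B,C,S}
  cell(0,2) ddc: {C}
  cell(1,3) dcd: ∅
  cell(2,4) cdc: {C,S}
  cell(0,3) ddcd: ∅
  cell(1,4) dcdc: {C,S}
  cell(0,4) ddcdc: {C,S}

Original NTs in T[0,4] deriving "ddcdc": ["C", "S"]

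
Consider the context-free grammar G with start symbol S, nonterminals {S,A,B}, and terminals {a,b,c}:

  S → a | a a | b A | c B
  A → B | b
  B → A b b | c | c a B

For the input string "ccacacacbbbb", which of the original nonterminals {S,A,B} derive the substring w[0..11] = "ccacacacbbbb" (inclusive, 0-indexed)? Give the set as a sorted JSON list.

CNF form of G:
  S -> T0 A | T1 B | T2 T2 | a
  A -> A X3 | T1 X4 | b | c
  B -> A X5 | T1 X6 | c
  T0 -> b
  T1 -> c
  T2 -> a
  X3 -> T0 T0
  X4 -> T2 B
  X5 -> T0 T0
  X6 -> T2 B

CYK fill (cells [i..j] with 0 ≤ i ≤ j ≤ 11 only):
  cell(0,0) c: {A,B,T1}  orig:{A,B}
  cell(1,1) c: {A,B,T1}  orig:{A,B}
  cell(2,2) a: {S,T2}  orig:{S}
  cell(3,3) c: {A,B,T1}  orig:{A,B}
  cell(4,4) a: {S,T2}  orig:{S}
  cell(5,5) c: {A,B,T1}  orig:{A,B}
  cell(6,6) a: {S,T2}  orig:{S}
  cell(7,7) c: {A,B,T1}  orig:{A,B}
  cell(8,8) b: {A,T0}  orig:{A}
  cell(9,9) b: {A,T0}  orig:{A}
  cell(10,10) b: {A,T0}  orig:{A}
  cell(11,11) b: {A,T0}  orig:{A}
  cell(0,1) cc: {S}
  cell(1,2) ca: ∅
  cell(2,3) ac: {X4,X6}  orig:{}
  cell(3,4) ca: ∅
  cell(4,5) ac: {X4,X6}  orig:{}
  cell(5,6) ca: ∅
  cell(6,7) ac: {X4,X6}  orig:{}
  cell(7,8) cb: ∅
  cell(8,9) bb: {S,X3,X5}  orig:{S}
  cell(9,10) bb: {S,X3,X5}  orig:{S}
  cell(10,11) bb: {S,X3,X5}  orig:{S}
  cell(0,2) cca: ∅
  cell(1,3) cac: {A,B}
  cell(2,4) aca: ∅
  cell(3,5) cac: {A,B}
  cell(4,6) aca: ∅
  cell(5,7) cac: {A,B}
  cell(6,8) acb: ∅
  cell(7,9) cbb: {A,B}
  cell(8,10) bbb: {A,B}
  cell(9,11) bbb: {A,B}
  cell(0,3) ccac: {S}
  cell(1,4) caca: ∅
  cell(2,5) acac: {X4,X6}  orig:{}
  cell(3,6) caca: ∅
  cell(4,7) acac: {X4,X6}  orig:{}
  cell(5,8) cacb: ∅
  cell(6,9) acbb: {X4,X6}  orig:{}
  cell(7,10) cbbb: {S}
  cell(8,11) bbbb: {S}
  cell(0,4) ccaca: ∅
  cell(1,5) cacac: {A,B}
  cell(2,6) acaca: ∅
  cell(3,7) cacac: {A,B}
  cell(4,8) acacb: ∅
  cell(5,9) cacbb: {A,B}
  cell(6,10) acbbb: ∅
  cell(7,11) cbbbb: {A,B}
  cell(0,5) ccacac: {S}
  cell(1,6) cacaca: ∅
  cell(2,7) acacac: {X4,X6}  orig:{}
  cell(3,8) cacacb: ∅
  cell(4,9) acacbb: {X4,X6}  orig:{}
  cell(5,10) cacbbb: ∅
  cell(6,11) acbbbb: {X4,X6}  orig:{}
  cell(0,6) ccacaca: ∅
  cell(1,7) cacacac: {A,B}
  cell(2,8) acacacb: ∅
  cell(3,9) cacacbb: {A,B}
  cell(4,10) acacbbb: ∅
  cell(5,11) cacbbbb: {A,B}
  cell(0,7) ccacacac: {S}
  cell(1,8) cacacacb: ∅
  cell(2,9) acacacbb: {X4,X6}  orig:{}
  cell(3,10) cacacbbb: ∅
  cell(4,11) acacbbbb: {X4,X6}  orig:{}
  cell(0,8) ccacacacb: ∅
  cell(1,9) cacacacbb: {A,B}
  cell(2,10) acacacbbb: ∅
  cell(3,11) cacacbbbb: {A,B}
  cell(0,9) ccacacacbb: {S}
  cell(1,10) cacacacbbb: ∅
  cell(2,11) acacacbbbb: {X4,X6}  orig:{}
  cell(0,10) ccacacacbbb: ∅
  cell(1,11) cacacacbbbb: {A,B}
  cell(0,11) ccacacacbbbb: {S}

Original NTs in T[0,11] deriving "ccacacacbbbb": ["S"]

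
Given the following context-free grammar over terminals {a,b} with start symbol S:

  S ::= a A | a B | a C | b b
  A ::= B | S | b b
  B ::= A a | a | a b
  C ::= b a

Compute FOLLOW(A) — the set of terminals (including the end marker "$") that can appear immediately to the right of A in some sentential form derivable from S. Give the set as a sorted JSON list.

FIRST sets, iterate to fixpoint:
[1]
  A via A→b b: +{b}
  B via B→A a: +{b}
  B via B→a: +{a}
  C via C→b a: +{b}
  S via S→a A: +{a}
  S via S→b b: +{b}
  S: {a,b}  A: {b}  B: {a,b}  C: {b}
[2]
  A via A→B: +{a}
  S: {a,b}  A: {a,b}  B: {a,b}  C: {b}
[3] (no change)
  S: {a,b}  A: {a,b}  B: {a,b}  C: {b}

Compute FOLLOW by fixpoint:
initialize: $ ∈ FOLLOW(S)
pass 1:
  B→A a: FOLLOW(A) ⊇ FIRST(a) = {a}; new: +{a}
  S→a A: FOLLOW(A) ⊇ FOLLOW(S) ⊇ {$}; new: +{$}
  S→a B: FOLLOW(B) ⊇ FOLLOW(S) ⊇ {$}; new: +{$}
  S→a C: FOLLOW(C) ⊇ FOLLOW(S) ⊇ {$}; new: +{$}
  S: {$}  A: {$,a}  B: {$}  C: {$}
pass 2:
  A→B: FOLLOW(B) ⊇ FOLLOW(A) ⊇ {$,a}; new: +{a}
  A→S: FOLLOW(S) ⊇ FOLLOW(A) ⊇ {$,a}; new: +{a}
  S→a C: FOLLOW(C) ⊇ FOLLOW(S) ⊇ {$,a}; new: +{a}
  S: {$,a}  A: {$,a}  B: {$,a}  C: {$,a}
pass 3: (no change)
  S: {$,a}  A: {$,a}  B: {$,a}  C: {$,a}

FOLLOW(A) = ["$", "a"]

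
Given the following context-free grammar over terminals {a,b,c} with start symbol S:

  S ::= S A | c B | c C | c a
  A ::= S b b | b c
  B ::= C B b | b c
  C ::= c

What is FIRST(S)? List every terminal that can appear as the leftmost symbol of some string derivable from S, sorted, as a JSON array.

FIRST sets, iterate to fixpoint:
[1]
  A via A→b c: +{b}
  B via B→b c: +{b}
  C via C→c: +{c}
  S via S→c B: +{c}
  FIRST(S)={c}  FIRST(A)={b}  FIRST(B)={b}  FIRST(C)={c}
[2]
  A via A→S b b: +{c}
  B via B→C B b: +{c}
  FIRST(S)={c}  FIRST(A)={b,c}  FIRST(B)={b,c}  FIRST(C)={c}
[3] (stable)
  FIRST(S)={c}  FIRST(A)={b,c}  FIRST(B)={b,c}  FIRST(C)={c}

FIRST(S) = ["c"]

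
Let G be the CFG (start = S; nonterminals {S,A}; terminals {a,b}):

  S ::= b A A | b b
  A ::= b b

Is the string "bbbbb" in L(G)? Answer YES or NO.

Convert to CNF:
  S -> T0 T0 | T0 X1
  A -> T0 T0
  T0 -> b
  X1 -> A A

CYK fill:
  [0..0]={T0}  "b"  orig:{}
  [1..1]={T0}  "b"  orig:{}
  [2..2]={T0}  "b"  orig:{}
  [3..3]={T0}  "b"  orig:{}
  [4..4]={T0}  "b"  orig:{}
  [0..1]={A,S}  "bb"
  [1..2]={A,S}  "bb"
  [2..3]={A,S}  "bb"
  [3..4]={A,S}  "bb"
  [0..2]=∅  "bbb"
  [1..3]=∅  "bbb"
  [2..4]=∅  "bbb"
  [0..3]={X1}  "bbbb"  orig:{}
  [1..4]={X1}  "bbbb"  orig:{}
  [0..4]={S}  "bbbbb"

S ∈ T[0,4] ⇒ YES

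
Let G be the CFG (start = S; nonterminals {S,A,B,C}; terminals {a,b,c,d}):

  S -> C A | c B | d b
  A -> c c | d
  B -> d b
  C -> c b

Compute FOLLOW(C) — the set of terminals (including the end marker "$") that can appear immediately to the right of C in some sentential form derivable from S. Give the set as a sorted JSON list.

FIRST sets, iterate to fixpoint:
round 1:
  A via A→c c: +{c}
  A via A→d: +{d}
  B via B→d b: +{d}
  C via C→c b: +{c}
  S via S→C A: +{c}
  S via S→d b: +{d}
  FIRST[S]={c,d}  FIRST[A]={c,d}  FIRST[B]={d}  FIRST[C]={c}
round 2: (no change)
  FIRST[S]={c,d}  FIRST[A]={c,d}  FIRST[B]={d}  FIRST[C]={c}

Compute FOLLOW by fixpoint:
FOLLOW(S) := {$}
[1]
  S→C A: FOLLOW(C) ⊇ FIRST(A) = {c,d}; new: +{c,d}
  S→C A: FOLLOW(A) ⊇ FOLLOW(S) ⊇ {$}; new: +{$}
  S→c B: FOLLOW(B) ⊇ FOLLOW(S) ⊇ {$}; new: +{$}
  FOLLOW[S]={$}  FOLLOW[A]={$}  FOLLOW[B]={$}  FOLLOW[C]={c,d}
[2] done
  FOLLOW[S]={$}  FOLLOW[A]={$}  FOLLOW[B]={$}  FOLLOW[C]={c,d}

FOLLOW(C) = ["c", "d"]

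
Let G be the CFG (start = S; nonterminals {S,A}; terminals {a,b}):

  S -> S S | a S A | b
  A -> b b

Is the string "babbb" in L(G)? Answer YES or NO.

Convert to CNF:
  S -> S S | T1 X2 | b
  A -> T0 T0
  T0 -> b
  T1 -> a
  X2 -> S A

CYK fill:
  cell(0,0) b: {S,T0}  orig:{S}
  cell(1,1) a: {T1}  orig:{}
  cell(2,2) b: {S,T0}  orig:{S}
  cell(3,3) b: {S,T0}  orig:{S}
  cell(4,4) b: {S,T0}  orig:{S}
  cell(0,1) ba: ∅
  cell(1,2) ab: ∅
  cell(2,3) bb: {A,S}
  cell(3,4) bb: {A,S}
  cell(0,2) bab: ∅
  cell(1,3) abb: ∅
  cell(2,4) bbb: {S,X2}  orig:{S}
  cell(0,3) babb: ∅
  cell(1,4) abbb: {S}
  cell(0,4) babbb: {S}

S ∈ T[0,4] ⇒ YES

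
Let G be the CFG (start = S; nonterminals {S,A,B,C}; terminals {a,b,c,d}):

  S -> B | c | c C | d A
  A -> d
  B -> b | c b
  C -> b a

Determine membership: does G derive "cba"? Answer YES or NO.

Convert to CNF:
  S -> T0 C | T0 T1 | T3 A | b | c
  A -> d
  B -> T0 T1 | b
  C -> T1 T2
  T0 -> c
  T1 -> b
  T2 -> a
  T3 -> d

CYK table (by increasing span):
  T[0,0] 'c' = {S,T0}  orig:{S}
  T[1,1] 'b' = {B,S,T1}  orig:{B,S}
  T[2,2] 'a' = {T2}  orig:{}
  T[0,1] 'cb' = {B,S}
  T[1,2] 'ba' = {C}
  T[0,2] 'cba' = {S}

S ∈ T[0,2] ⇒ YES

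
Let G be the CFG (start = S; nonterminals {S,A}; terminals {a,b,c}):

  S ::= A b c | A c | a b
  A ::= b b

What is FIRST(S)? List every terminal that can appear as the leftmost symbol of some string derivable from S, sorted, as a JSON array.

FIRST iteration:
[1]
  A via A→b b: +{b}
  S via S→A b c: +{b}
  S via S→a b: +{a}
  FIRST[S]={a,b}  FIRST[A]={b}
[2] — fixpoint
  FIRST[S]={a,b}  FIRST[A]={b}

FIRST(S) = ["a", "b"]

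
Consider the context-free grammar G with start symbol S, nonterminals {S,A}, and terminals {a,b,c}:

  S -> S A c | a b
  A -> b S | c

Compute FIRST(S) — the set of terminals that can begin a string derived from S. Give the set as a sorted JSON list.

FIRST iteration:
[1]
  A via A→b S: +{b}
  A via A→c: +{c}
  S via S→a b: +{a}
  FIRST(S)={a}  FIRST(A)={b,c}
[2] — fixpoint
  FIRST(S)={a}  FIRST(A)={b,c}

FIRST(S) = ["a"]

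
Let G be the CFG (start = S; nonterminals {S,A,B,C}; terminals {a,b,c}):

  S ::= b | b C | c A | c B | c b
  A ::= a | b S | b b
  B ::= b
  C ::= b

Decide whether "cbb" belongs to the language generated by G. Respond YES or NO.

Convert to CNF:
  S -> T0 C | T1 A | T1 B | T1 T0 | b
  A -> T0 S | T0 T0 | a
  B -> b
  C -> b
  T0 -> b
  T1 -> c

CYK table (by increasing span):
  [0..0]={T1}  "c"  orig:{}
  [1..1]={B,C,S,T0}  "b"  orig:{B,C,S}
  [2..2]={B,C,S,T0}  "b"  orig:{B,C,S}
  [0..1]={S}  "cb"
  [1..2]={A,S}  "bb"
  [0..2]={S}  "cbb"

S ∈ T[0,2] ⇒ YES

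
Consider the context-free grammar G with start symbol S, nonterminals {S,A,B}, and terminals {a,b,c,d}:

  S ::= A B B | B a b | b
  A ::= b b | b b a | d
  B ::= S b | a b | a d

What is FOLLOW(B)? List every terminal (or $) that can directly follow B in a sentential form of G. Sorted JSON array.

FIRST sets, iterate to fixpoint:
[1]
  A via A→b b: +{b}
  A via A→d: +{d}
  B via B→a b: +{a}
  S via S→A B B: +{b,d}
  S via S→B a b: +{a}
  FIRST[S]={a,b,d}  FIRST[A]={b,d}  FIRST[B]={a}
[2]
  B via B→S b: +{b,d}
  FIRST[S]={a,b,d}  FIRST[A]={b,d}  FIRST[B]={a,b,d}
[3] (no change)
  FIRST[S]={a,b,d}  FIRST[A]={b,d}  FIRST[B]={a,b,d}

Compute FOLLOW by fixpoint:
seed FOLLOW(S) with $
round 1:
  B→S b: FOLLOW(S) ⊇ FIRST(b) = {b}; new: +{b}
  S→A B B: FOLLOW(A) ⊇ FIRST(B) = {a,b,d}; new: +{a,b,d}
  S→A B B: FOLLOW(B) ⊇ FIRST(B) = {a,b,d}; new: +{a,b,d}
  S→A B B: FOLLOW(B) ⊇ FOLLOW(S) ⊇ {$,b}; new: +{$}
  FOLLOW(S)={$,b}  FOLLOW(A)={a,b,d}  FOLLOW(B)={$,a,b,d}
round 2: (stable)
  FOLLOW(S)={$,b}  FOLLOW(A)={a,b,d}  FOLLOW(B)={$,a,b,d}

FOLLOW(B) = ["$", "a", "b", "d"]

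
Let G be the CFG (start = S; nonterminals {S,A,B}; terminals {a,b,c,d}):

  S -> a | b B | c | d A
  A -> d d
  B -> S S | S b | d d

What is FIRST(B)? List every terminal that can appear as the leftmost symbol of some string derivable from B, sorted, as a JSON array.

Compute FIRST by fixpoint:
round 1:
  A via A→d d: +{d}
  B via B→d d: +{d}
  S via S→a: +{a}
  S via S→b B: +{b}
  S via S→c: +{c}
  S via S→d A: +{d}
  FIRST[S]={a,b,c,d}  FIRST[A]={d}  FIRST[B]={d}
round 2:
  B via B→S S: +{a,b,c}
  FIRST[S]={a,b,c,d}  FIRST[A]={d}  FIRST[B]={a,b,c,d}
round 3: (no change)
  FIRST[S]={a,b,c,d}  FIRST[A]={d}  FIRST[B]={a,b,c,d}

FIRST(B) = ["a", "b", "c", "d"]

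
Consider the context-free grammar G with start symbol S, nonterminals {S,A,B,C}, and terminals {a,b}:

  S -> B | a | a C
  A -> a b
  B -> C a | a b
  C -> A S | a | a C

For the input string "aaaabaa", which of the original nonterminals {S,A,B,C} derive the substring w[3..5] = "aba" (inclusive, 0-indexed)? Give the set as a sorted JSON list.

CNF form of G:
  S -> C T0 | T0 C | T0 T1 | a
  A -> T0 T1
  B -> C T0 | T0 T1
  C -> A S | T0 C | a
  T0 -> a
  T1 -> b

CYK table (by increasing span) (cells [i..j] with 3 ≤ i ≤ j ≤ 5 only):
  [3..3]={C,S,T0}  "a"  orig:{C,S}
  [4..4]={T1}  "b"  orig:{}
  [5..5]={C,S,T0}  "a"  orig:{C,S}
  [3..4]={A,B,S}  "ab"
  [4..5]=∅  "ba"
  [3..5]={C}  "aba"

Original NTs in T[3,5] deriving "aba": ["C"]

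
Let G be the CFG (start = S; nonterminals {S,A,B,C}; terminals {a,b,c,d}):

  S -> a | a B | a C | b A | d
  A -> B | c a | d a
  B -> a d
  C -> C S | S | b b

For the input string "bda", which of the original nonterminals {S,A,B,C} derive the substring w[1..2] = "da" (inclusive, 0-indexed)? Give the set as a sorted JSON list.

Convert to CNF:
  S -> T0 B | T0 C | T3 A | a | d
  A -> T0 T1 | T1 T0 | T2 T0
  B -> T0 T1
  C -> C S | T0 B | T0 C | T3 A | T3 T3 | a | d
  T0 -> a
  T1 -> d
  T2 -> c
  T3 -> b

CYK fill — only the sub-triangle for w[1..2]:
  T[1,1] 'd' = {C,S,T1}  orig:{C,S}
  T[2,2] 'a' = {C,S,T0}  orig:{C,S}
  T[1,2] 'da' = {A,C}

Original NTs in T[1,2] deriving "da": ["A", "C"]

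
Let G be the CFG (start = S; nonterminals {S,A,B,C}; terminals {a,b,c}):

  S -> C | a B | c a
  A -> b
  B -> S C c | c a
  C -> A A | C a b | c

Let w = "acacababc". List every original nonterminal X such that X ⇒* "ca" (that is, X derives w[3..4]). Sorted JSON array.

Convert to CNF:
  S -> A A | C X5 | T0 T1 | T1 B | c
  A -> b
  B -> S X3 | T0 T1
  C -> A A | C X4 | c
  T0 -> c
  T1 -> a
  T2 -> b
  X3 -> C T0
  X4 -> T1 T2
  X5 -> T1 T2

CYK table (by increasing span) — only the sub-triangle for w[3..4]:
  cell(3,3) c: {C,S,T0}  orig:{C,S}
  cell(4,4) a: {T1}  orig:{}
  cell(3,4) ca: {B,S}

Original NTs in T[3,4] deriving "ca": ["B", "S"]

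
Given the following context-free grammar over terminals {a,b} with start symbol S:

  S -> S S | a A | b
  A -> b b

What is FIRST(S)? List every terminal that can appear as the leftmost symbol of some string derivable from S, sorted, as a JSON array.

Compute FIRST by fixpoint:
iter 1:
  A via A→b b: +{b}
  S via S→a A: +{a}
  S via S→b: +{b}
  FIRST(S)={a,b}  FIRST(A)={b}
iter 2: (no change)
  FIRST(S)={a,b}  FIRST(A)={b}

FIRST(S) = ["a", "b"]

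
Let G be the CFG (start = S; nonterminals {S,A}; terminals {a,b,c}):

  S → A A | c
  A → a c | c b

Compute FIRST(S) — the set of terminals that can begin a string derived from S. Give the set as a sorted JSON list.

FIRST sets, iterate to fixpoint:
[1]
  A via A→a c: +{a}
  A via A→c b: +{c}
  S via S→A A: +{a,c}
  FIRST[S]={a,c}  FIRST[A]={a,c}
[2] (stable)
  FIRST[S]={a,c}  FIRST[A]={a,c}

FIRST(S) = ["a", "c"]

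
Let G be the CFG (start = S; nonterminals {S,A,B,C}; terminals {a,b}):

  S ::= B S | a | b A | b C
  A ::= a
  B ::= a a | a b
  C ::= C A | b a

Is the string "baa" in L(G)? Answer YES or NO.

Convert to CNF:
  S -> B S | T1 A | T1 C | a
  A -> a
  B -> T0 T0 | T0 T1
  C -> C A | T1 T0
  T0 -> a
  T1 -> b

Fill CYK table bottom-up:
  cell(0,0) b: {T1}  orig:{}
  cell(1,1) a: {A,S,T0}  orig:{A,S}
  cell(2,2) a: {A,S,T0}  orig:{A,S}
  cell(0,1) ba: {C,S}
  cell(1,2) aa: {B}
  cell(0,2) baa: {C}

S ∉ T[0,2] ⇒ NO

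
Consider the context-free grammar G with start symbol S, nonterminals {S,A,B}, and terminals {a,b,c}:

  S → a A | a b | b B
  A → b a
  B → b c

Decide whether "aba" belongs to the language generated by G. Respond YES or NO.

CNF form of G:
  S -> T0 B | T1 A | T1 T0
  A -> T0 T1
  B -> T0 T2
  T0 -> b
  T1 -> a
  T2 -> c

CYK fill:
  [0..0]={T1}  "a"  orig:{}
  [1..1]={T0}  "b"  orig:{}
  [2..2]={T1}  "a"  orig:{}
  [0..1]={S}  "ab"
  [1..2]={A}  "ba"
  [0..2]={S}  "aba"

S ∈ T[0,2] ⇒ YES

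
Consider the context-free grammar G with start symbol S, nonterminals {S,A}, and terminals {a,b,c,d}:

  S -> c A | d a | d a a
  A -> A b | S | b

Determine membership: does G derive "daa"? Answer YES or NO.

Convert to CNF:
  S -> T1 A | T2 T3 | T2 X5
  A -> A T0 | T1 A | T2 T3 | T2 X4 | b
  T0 -> b
  T1 -> c
  T2 -> d
  T3 -> a
  X4 -> T3 T3
  X5 -> T3 T3

CYK table (by increasing span):
  T[0,0] 'd' = {T2}  orig:{}
  T[1,1] 'a' = {T3}  orig:{}
  T[2,2] 'a' = {T3}  orig:{}
  T[0,1] 'da' = {A,S}
  T[1,2] 'aa' = {X4,X5}  orig:{}
  T[0,2] 'daa' = {A,S}

S ∈ T[0,2] ⇒ YES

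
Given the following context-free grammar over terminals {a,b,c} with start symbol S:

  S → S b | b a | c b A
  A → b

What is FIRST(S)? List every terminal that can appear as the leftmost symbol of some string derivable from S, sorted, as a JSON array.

FIRST iteration:
[1]
  A via A→b: +{b}
  S via S→b a: +{b}
  S via S→c b A: +{c}
  S: {b,c}  A: {b}
[2] — fixpoint
  S: {b,c}  A: {b}

FIRST(S) = ["b", "c"]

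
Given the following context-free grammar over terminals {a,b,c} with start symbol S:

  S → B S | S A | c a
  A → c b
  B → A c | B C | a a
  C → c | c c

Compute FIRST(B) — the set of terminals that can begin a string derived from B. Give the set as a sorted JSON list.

Compute FIRST by fixpoint:
iter 1:
  A via A→c b: +{c}
  B via B→A c: +{c}
  B via B→a a: +{a}
  C via C→c: +{c}
  S via S→B S: +{a,c}
  S: {a,c}  A: {c}  B: {a,c}  C: {c}
iter 2: (no change)
  S: {a,c}  A: {c}  B: {a,c}  C: {c}

FIRST(B) = ["a", "c"]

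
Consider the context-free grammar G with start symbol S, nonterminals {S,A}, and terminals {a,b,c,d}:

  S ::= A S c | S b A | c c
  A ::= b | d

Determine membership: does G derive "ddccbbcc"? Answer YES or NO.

CNF form of G:
  S -> A X2 | S X3 | T0 T0
  A -> b | d
  T0 -> c
  T1 -> b
  X2 -> S T0
  X3 -> T1 A

CYK table (by increasing span):
  T[0,0] 'd' = {A}
  T[1,1] 'd' = {A}
  T[2,2] 'c' = {T0}  orig:{}
  T[3,3] 'c' = {T0}  orig:{}
  T[4,4] 'b' = {A,T1}  orig:{A}
  T[5,5] 'b' = {A,T1}  orig:{A}
  T[6,6] 'c' = {T0}  orig:{}
  T[7,7] 'c' = {T0}  orig:{}
  T[0,1] 'dd' = ∅
  T[1,2] 'dc' = ∅
  T[2,3] 'cc' = {S}
  T[3,4] 'cb' = ∅
  T[4,5] 'bb' = {X3}  orig:{}
  T[5,6] 'bc' = ∅
  T[6,7] 'cc' = {S}
  T[0,2] 'ddc' = ∅
  T[1,3] 'dcc' = ∅
  T[2,4] 'ccb' = ∅
  T[3,5] 'cbb' = ∅
  T[4,6] 'bbc' = ∅
  T[5,7] 'bcc' = ∅
  T[0,3] 'ddcc' = ∅
  T[1,4] 'dccb' = ∅
  T[2,5] 'ccbb' = {S}
  T[3,6] 'cbbc' = ∅
  T[4,7] 'bbcc' = ∅
  T[0,4] 'ddccb' = ∅
  T[1,5] 'dccbb' = ∅
  T[2,6] 'ccbbc' = {X2}  orig:{}
  T[3,7] 'cbbcc' = ∅
  T[0,5] 'ddccbb' = ∅
  T[1,6] 'dccbbc' = {S}
  T[2,7] 'ccbbcc' = ∅
  T[0,6] 'ddccbbc' = ∅
  T[1,7] 'dccbbcc' = {X2}  orig:{}
  T[0,7] 'ddccbbcc' = {S}

S ∈ T[0,7] ⇒ YES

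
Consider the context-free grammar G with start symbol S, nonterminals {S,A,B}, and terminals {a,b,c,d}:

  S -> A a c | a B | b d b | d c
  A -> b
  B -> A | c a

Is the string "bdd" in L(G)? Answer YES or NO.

Convert to CNF:
  S -> A X4 | T1 B | T2 X5 | T3 T0
  A -> b
  B -> T0 T1 | b
  T0 -> c
  T1 -> a
  T2 -> b
  T3 -> d
  X4 -> T1 T0
  X5 -> T3 T2

Fill CYK table bottom-up:
  [0..0]={A,B,T2}  "b"  orig:{A,B}
  [1..1]={T3}  "d"  orig:{}
  [2..2]={T3}  "d"  orig:{}
  [0..1]=∅  "bd"
  [1..2]=∅  "dd"
  [0..2]=∅  "bdd"

S ∉ T[0,2] ⇒ NO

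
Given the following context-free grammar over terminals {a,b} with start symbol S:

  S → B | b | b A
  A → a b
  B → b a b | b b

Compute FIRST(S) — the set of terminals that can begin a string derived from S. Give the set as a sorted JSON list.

FIRST iteration:
[1]
  A via A→a b: +{a}
  B via B→b a b: +{b}
  S via S→B: +{b}
  FIRST(S)={b}  FIRST(A)={a}  FIRST(B)={b}
[2] done
  FIRST(S)={b}  FIRST(A)={a}  FIRST(B)={b}

FIRST(S) = ["b"]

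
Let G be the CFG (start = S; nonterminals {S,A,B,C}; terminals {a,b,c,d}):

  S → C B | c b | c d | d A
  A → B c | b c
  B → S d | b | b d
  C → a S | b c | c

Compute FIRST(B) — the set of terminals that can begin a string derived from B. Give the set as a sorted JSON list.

Compute FIRST by fixpoint:
iter 1:
  A via A→b c: +{b}
  B via B→b: +{b}
  C via C→a S: +{a}
  C via C→b c: +{b}
  C via C→c: +{c}
  S via S→C B: +{a,b,c}
  S via S→d A: +{d}
  FIRST(S)={a,b,c,d}  FIRST(A)={b}  FIRST(B)={b}  FIRST(C)={a,b,c}
iter 2:
  B via B→S d: +{a,c,d}
  FIRST(S)={a,b,c,d}  FIRST(A)={b}  FIRST(B)={a,b,c,d}  FIRST(C)={a,b,c}
iter 3:
  A via A→B c: +{a,c,d}
  FIRST(S)={a,b,c,d}  FIRST(A)={a,b,c,d}  FIRST(B)={a,b,c,d}  FIRST(C)={a,b,c}
iter 4: done
  FIRST(S)={a,b,c,d}  FIRST(A)={a,b,c,d}  FIRST(B)={a,b,c,d}  FIRST(C)={a,b,c}

FIRST(B) = ["a", "b", "c", "d"]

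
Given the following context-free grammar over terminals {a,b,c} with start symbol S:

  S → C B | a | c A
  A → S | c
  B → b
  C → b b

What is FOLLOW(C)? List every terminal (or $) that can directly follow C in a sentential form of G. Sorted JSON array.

FIRST sets, iterate to fixpoint:
iter 1:
  A via A→c: +{c}
  B via B→b: +{b}
  C via C→b b: +{b}
  S via S→C B: +{b}
  S via S→a: +{a}
  S via S→c A: +{c}
  FIRST(S)={a,b,c}  FIRST(A)={c}  FIRST(B)={b}  FIRST(C)={b}
iter 2:
  A via A→S: +{a,b}
  FIRST(S)={a,b,c}  FIRST(A)={a,b,c}  FIRST(B)={b}  FIRST(C)={b}
iter 3: (no change)
  FIRST(S)={a,b,c}  FIRST(A)={a,b,c}  FIRST(B)={b}  FIRST(C)={b}

FOLLOW sets:
seed FOLLOW(S) with $
pass 1:
  S→C B: FOLLOW(C) ⊇ FIRST(B) = {b}; new: +{b}
  S→C B: FOLLOW(B) ⊇ FOLLOW(S) ⊇ {$}; new: +{$}
  S→c A: FOLLOW(A) ⊇ FOLLOW(S) ⊇ {$}; new: +{$}
  FOLLOW(S)={$}  FOLLOW(A)={$}  FOLLOW(B)={$}  FOLLOW(C)={b}
pass 2: done
  FOLLOW(S)={$}  FOLLOW(A)={$}  FOLLOW(B)={$}  FOLLOW(C)={b}

FOLLOW(C) = ["b"]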